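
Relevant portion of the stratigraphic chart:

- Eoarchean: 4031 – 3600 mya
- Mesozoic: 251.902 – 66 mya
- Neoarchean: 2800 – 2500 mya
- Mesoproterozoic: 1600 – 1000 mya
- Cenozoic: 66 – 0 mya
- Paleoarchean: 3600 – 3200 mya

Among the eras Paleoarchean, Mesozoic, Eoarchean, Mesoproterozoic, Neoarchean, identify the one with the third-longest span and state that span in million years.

Start − end for each: Paleoarchean 3600 − 3200 = 400; Mesozoic 251.902 − 66 = 185.902; Eoarchean 4031 − 3600 = 431; Mesoproterozoic 1600 − 1000 = 600; Neoarchean 2800 − 2500 = 300.
Ranking these from longest: Mesoproterozoic > Eoarchean > Paleoarchean > Neoarchean > Mesozoic.
Position 3 in that ranking is Paleoarchean, which lasted 400 Myr.

Paleoarchean, 400 million years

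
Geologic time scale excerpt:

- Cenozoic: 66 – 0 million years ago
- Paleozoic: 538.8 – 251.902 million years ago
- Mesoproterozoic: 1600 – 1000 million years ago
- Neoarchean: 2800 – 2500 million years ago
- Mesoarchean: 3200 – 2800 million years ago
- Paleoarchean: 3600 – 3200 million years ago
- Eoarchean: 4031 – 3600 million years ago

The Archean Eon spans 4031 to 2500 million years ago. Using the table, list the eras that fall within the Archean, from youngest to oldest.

Neoarchean, Mesoarchean, Paleoarchean, Eoarchean

Eras with both bounds inside 4031–2500 Ma: Neoarchean (2800–2500), Mesoarchean (3200–2800), Paleoarchean (3600–3200), Eoarchean (4031–3600).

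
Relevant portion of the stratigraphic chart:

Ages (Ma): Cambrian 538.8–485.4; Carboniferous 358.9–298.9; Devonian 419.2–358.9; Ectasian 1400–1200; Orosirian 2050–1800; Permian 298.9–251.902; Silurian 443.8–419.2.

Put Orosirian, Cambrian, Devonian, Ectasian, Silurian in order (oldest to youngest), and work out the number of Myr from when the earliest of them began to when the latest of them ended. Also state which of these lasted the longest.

Orosirian → Ectasian → Cambrian → Silurian → Devonian; total span 1691.1 Myr; longest is Orosirian

Start ages (Ma): Orosirian 2050, Ectasian 1400, Cambrian 538.8, Silurian 443.8, Devonian 419.2.
Ordered oldest to youngest: Orosirian, Ectasian, Cambrian, Silurian, Devonian.
Span = 2050 − 358.9 = 1691.1 Myr.
Durations: Orosirian 250, Ectasian 200, Cambrian 53.4, Devonian 60.3, Silurian 24.6 → longest is Orosirian (250 Myr).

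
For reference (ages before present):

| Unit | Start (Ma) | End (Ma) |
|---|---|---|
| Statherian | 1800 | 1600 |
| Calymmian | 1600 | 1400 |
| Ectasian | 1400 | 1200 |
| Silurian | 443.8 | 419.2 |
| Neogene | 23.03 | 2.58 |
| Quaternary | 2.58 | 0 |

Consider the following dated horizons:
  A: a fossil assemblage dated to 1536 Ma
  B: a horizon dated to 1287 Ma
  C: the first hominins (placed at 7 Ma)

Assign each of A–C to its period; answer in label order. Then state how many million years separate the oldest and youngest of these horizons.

Match each age against the start–end ranges in the excerpt: A = 1536 Ma → Calymmian (1600–1400); B = 1287 Ma → Ectasian (1400–1200); C = 7 Ma → Neogene (23.03–2.58).
The largest age is 1536 Ma and the smallest is 7 Ma; their difference is 1529 Myr.

A — Calymmian; B — Ectasian; C — Neogene; span 1529 million years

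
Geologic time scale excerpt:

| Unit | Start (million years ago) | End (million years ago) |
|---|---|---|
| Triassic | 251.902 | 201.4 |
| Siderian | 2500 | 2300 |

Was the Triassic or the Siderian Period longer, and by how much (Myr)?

Siderian, by 149.498 million years

Triassic: 251.902 − 201.4 = 50.502 Myr.
Siderian: 2500 − 2300 = 200 Myr.
Difference: 200 − 50.502 = 149.498 Myr, so the Siderian was longer.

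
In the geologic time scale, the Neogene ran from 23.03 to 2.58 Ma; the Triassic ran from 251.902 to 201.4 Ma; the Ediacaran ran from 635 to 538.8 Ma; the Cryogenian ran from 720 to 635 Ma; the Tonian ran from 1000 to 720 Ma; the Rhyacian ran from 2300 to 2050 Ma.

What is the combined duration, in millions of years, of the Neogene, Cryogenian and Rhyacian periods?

Each duration: Neogene = 20.45; Cryogenian = 85; Rhyacian = 250.
Sum: 20.45 + 85 + 250 = 355.45 Myr.

355.45 million years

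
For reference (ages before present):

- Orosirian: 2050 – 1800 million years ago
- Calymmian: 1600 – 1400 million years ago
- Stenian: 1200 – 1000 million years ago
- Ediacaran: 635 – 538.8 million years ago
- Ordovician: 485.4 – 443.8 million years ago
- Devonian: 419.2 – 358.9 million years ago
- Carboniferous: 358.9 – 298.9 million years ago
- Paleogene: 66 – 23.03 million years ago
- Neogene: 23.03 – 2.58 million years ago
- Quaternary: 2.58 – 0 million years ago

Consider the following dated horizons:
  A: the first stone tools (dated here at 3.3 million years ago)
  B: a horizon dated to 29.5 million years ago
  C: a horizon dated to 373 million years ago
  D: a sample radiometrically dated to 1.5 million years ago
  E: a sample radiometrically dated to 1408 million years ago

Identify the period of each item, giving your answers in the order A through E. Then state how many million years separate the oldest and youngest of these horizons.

Match each age against the start–end ranges in the excerpt: A = 3.3 Ma → Neogene (23.03–2.58); B = 29.5 Ma → Paleogene (66–23.03); C = 373 Ma → Devonian (419.2–358.9); D = 1.5 Ma → Quaternary (2.58–0); E = 1408 Ma → Calymmian (1600–1400).
The largest age is 1408 Ma and the smallest is 1.5 Ma; their difference is 1406.5 Myr.

A — Neogene; B — Paleogene; C — Devonian; D — Quaternary; E — Calymmian; span 1406.5 million years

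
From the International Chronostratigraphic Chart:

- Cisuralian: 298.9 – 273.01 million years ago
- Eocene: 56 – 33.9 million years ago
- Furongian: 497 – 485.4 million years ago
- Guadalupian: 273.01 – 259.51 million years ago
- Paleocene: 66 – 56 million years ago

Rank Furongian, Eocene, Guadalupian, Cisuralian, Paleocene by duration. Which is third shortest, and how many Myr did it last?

Durations: Furongian 11.6; Eocene 22.1; Guadalupian 13.5; Cisuralian 25.89; Paleocene 10 Myr.
Sorted shortest-first: Paleocene (10), Furongian (11.6), Guadalupian (13.5), Eocene (22.1), Cisuralian (25.89).
The third shortest is Guadalupian at 13.5 Myr.

Guadalupian, 13.5 million years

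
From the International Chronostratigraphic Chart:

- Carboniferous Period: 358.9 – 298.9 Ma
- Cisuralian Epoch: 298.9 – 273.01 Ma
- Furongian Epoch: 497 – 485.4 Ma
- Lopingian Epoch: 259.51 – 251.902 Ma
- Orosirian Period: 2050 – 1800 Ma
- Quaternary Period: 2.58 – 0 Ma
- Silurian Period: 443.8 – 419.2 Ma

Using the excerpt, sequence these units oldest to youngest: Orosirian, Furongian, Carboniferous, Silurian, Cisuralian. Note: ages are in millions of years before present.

Orosirian, Furongian, Silurian, Carboniferous, Cisuralian

The oldest of these is Orosirian (starts 2050 Ma) and the youngest is Cisuralian (ends 273.01 Ma).
In between, by decreasing start age: Furongian (497), Silurian (443.8), Carboniferous (358.9).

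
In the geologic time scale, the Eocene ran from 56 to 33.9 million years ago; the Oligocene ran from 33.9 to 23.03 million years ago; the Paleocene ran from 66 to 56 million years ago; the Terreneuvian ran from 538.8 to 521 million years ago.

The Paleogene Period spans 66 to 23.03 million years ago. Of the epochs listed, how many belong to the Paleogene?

3

Epochs inside 66–23.03 Ma: Paleocene, Eocene, Oligocene — 3 in total.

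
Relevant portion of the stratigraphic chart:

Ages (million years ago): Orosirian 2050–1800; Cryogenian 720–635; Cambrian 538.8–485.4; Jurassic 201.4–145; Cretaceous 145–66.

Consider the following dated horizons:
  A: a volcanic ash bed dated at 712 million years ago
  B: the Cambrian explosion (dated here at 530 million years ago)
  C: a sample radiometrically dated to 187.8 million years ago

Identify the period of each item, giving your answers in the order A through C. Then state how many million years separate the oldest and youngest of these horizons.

A — Cryogenian; B — Cambrian; C — Jurassic; span 524.2 million years

A: 712 Ma lies in 720–635 Ma, so Cryogenian.
B: 530 Ma lies in 538.8–485.4 Ma, so Cambrian.
C: 187.8 Ma lies in 201.4–145 Ma, so Jurassic.
Oldest = 712 Ma, youngest = 187.8 Ma → span 524.2 Myr.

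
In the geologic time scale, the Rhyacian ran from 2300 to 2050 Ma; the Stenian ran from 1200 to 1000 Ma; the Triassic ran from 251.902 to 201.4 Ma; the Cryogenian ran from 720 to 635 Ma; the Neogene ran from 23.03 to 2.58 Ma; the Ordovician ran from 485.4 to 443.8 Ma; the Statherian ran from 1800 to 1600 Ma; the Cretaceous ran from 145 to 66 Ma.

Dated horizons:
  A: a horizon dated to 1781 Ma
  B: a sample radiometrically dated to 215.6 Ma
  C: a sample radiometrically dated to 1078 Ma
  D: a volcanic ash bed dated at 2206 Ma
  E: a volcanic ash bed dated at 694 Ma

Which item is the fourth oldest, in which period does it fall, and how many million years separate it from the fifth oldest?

Sorted oldest-first by Ma: D (2206), A (1781), C (1078), E (694), B (215.6).
The fourth oldest is E at 694 Ma, which lies in 720–635 Ma: the Cryogenian.
The fifth oldest is B at 215.6 Ma; separation = |694 − 215.6| = 478.4 Myr.

E, in the Cryogenian; 478.4 million years to B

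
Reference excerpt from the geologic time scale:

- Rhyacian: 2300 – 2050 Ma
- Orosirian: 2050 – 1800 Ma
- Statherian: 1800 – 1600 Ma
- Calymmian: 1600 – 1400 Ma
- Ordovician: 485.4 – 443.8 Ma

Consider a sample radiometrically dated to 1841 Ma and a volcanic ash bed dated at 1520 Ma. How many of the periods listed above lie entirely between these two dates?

1

1841 Ma sits inside the Orosirian (2050–1800) and 1520 Ma inside the Calymmian (1600–1400); neither of those is wholly between the two dates.
The listed periods lying completely between them are Statherian — 1 in all.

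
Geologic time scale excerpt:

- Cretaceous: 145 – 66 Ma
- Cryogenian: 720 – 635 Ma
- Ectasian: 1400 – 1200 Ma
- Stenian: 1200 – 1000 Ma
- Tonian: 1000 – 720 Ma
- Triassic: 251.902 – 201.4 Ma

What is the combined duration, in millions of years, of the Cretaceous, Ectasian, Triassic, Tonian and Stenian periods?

Duration is start − end for each: (145 − 66) + (1400 − 1200) + (251.902 − 201.4) + (1000 − 720) + (1200 − 1000).
That is 79 + 200 + 50.502 + 280 + 200, which totals 809.502 million years.

809.502 million years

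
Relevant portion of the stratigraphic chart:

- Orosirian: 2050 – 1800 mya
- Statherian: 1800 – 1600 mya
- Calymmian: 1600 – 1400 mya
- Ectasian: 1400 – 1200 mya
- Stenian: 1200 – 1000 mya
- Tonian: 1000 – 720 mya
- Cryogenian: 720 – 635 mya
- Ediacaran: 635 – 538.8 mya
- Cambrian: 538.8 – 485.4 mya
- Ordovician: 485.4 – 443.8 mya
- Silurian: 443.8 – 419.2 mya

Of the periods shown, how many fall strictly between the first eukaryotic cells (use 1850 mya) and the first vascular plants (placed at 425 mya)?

1850 Ma sits inside the Orosirian (2050–1800) and 425 Ma inside the Silurian (443.8–419.2); neither of those is wholly between the two dates.
The listed periods lying completely between them are Statherian, Calymmian, Ectasian, Stenian, Tonian, Cryogenian, Ediacaran, Cambrian, Ordovician — 9 in all.

9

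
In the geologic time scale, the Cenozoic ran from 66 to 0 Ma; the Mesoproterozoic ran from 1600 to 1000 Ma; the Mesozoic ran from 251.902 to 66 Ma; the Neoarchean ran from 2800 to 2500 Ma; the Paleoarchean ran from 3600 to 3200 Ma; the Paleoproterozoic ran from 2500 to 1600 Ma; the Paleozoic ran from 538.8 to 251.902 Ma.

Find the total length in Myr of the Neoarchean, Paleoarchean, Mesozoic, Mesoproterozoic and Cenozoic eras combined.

Each duration: Neoarchean = 300; Paleoarchean = 400; Mesozoic = 185.902; Mesoproterozoic = 600; Cenozoic = 66.
Sum: 300 + 400 + 185.902 + 600 + 66 = 1551.902 Myr.

1551.902 million years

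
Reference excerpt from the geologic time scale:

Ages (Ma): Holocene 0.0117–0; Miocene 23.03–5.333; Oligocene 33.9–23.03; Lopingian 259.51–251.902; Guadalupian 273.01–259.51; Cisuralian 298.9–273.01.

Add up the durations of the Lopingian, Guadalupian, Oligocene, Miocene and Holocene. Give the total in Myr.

49.6867 million years

Each duration: Lopingian = 7.608; Guadalupian = 13.5; Oligocene = 10.87; Miocene = 17.697; Holocene = 0.0117.
Sum: 7.608 + 13.5 + 10.87 + 17.697 + 0.0117 = 49.6867 Myr.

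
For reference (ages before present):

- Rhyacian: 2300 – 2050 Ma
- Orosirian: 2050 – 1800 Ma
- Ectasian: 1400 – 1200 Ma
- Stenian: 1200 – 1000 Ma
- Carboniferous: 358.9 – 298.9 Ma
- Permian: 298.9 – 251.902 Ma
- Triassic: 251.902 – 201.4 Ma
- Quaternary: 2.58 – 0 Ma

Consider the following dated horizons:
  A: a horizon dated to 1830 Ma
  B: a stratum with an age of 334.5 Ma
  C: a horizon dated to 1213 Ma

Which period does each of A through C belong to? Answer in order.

A — Orosirian; B — Carboniferous; C — Ectasian

A: 1830 Ma lies in 2050–1800 Ma, so Orosirian.
B: 334.5 Ma lies in 358.9–298.9 Ma, so Carboniferous.
C: 1213 Ma lies in 1400–1200 Ma, so Ectasian.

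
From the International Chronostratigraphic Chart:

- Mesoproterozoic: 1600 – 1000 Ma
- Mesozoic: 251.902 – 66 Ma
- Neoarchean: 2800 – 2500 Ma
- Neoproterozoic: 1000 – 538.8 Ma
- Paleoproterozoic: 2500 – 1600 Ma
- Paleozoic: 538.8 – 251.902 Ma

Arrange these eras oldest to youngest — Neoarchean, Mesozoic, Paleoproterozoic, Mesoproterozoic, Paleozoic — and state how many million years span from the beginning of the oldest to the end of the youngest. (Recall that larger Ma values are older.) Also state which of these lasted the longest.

Neoarchean, Paleoproterozoic, Mesoproterozoic, Paleozoic, Mesozoic; total span 2734 Myr; longest is Paleoproterozoic

From the excerpt: Neoarchean 2800–2500; Mesozoic 251.902–66; Paleoproterozoic 2500–1600; Mesoproterozoic 1600–1000; Paleozoic 538.8–251.902 (Ma).
Larger Ma is earlier, so the oldest is Neoarchean and the youngest is Mesozoic; oldest to youngest: Neoarchean, Paleoproterozoic, Mesoproterozoic, Paleozoic, Mesozoic.
Oldest start 2800 minus youngest end 66 gives 2734 Myr overall.
Individual lengths (start − end): Mesozoic 185.902; Mesoproterozoic 600; Paleozoic 286.898; Neoarchean 300; Paleoproterozoic 900. The largest is Paleoproterozoic at 900 Myr.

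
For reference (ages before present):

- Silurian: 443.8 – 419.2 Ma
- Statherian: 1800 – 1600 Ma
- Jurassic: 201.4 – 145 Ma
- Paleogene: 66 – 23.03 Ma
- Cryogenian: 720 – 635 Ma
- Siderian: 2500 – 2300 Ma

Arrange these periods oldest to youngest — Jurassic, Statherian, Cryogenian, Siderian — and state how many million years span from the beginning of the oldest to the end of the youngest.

From the excerpt: Jurassic 201.4–145; Statherian 1800–1600; Cryogenian 720–635; Siderian 2500–2300 (Ma).
Larger Ma is earlier, so the oldest is Siderian and the youngest is Jurassic; oldest to youngest: Siderian, Statherian, Cryogenian, Jurassic.
Oldest start 2500 minus youngest end 145 gives 2355 Myr overall.

Siderian → Statherian → Cryogenian → Jurassic; total span 2355 Myr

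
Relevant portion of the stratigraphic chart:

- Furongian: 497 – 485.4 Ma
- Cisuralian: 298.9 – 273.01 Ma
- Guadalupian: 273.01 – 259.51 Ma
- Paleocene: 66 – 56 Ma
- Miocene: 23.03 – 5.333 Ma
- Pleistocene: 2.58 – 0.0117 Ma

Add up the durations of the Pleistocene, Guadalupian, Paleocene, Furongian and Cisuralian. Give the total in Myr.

63.5583 million years

Duration is start − end for each: (2.58 − 0.0117) + (273.01 − 259.51) + (66 − 56) + (497 − 485.4) + (298.9 − 273.01).
That is 2.5683 + 13.5 + 10 + 11.6 + 25.89, which totals 63.5583 million years.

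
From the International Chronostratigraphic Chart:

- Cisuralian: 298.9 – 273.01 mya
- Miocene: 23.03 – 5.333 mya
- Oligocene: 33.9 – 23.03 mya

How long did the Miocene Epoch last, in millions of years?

17.697 million years

23.03 − 5.333 = 17.697 million years.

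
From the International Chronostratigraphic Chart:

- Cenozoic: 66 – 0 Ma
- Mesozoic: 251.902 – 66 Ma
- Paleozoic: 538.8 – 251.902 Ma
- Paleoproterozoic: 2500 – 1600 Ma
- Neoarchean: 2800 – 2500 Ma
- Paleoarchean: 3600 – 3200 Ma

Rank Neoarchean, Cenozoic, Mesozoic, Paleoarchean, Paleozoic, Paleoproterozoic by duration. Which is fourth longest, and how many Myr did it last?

Start − end for each: Neoarchean 2800 − 2500 = 300; Cenozoic 66 − 0 = 66; Mesozoic 251.902 − 66 = 185.902; Paleoarchean 3600 − 3200 = 400; Paleozoic 538.8 − 251.902 = 286.898; Paleoproterozoic 2500 − 1600 = 900.
Ranking these from longest: Paleoproterozoic > Paleoarchean > Neoarchean > Paleozoic > Mesozoic > Cenozoic.
Position 4 in that ranking is Paleozoic, which lasted 286.898 Myr.

Paleozoic, 286.898 million years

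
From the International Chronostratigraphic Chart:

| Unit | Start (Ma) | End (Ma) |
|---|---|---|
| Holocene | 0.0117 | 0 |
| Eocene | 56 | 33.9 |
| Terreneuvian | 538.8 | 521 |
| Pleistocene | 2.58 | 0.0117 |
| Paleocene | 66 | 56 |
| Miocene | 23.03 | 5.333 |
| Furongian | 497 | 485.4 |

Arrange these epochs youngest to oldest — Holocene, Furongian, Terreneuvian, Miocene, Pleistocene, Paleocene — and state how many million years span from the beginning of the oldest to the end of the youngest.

Holocene, Pleistocene, Miocene, Paleocene, Furongian, Terreneuvian; total span 538.8 Myr

From the excerpt: Holocene 0.0117–0; Furongian 497–485.4; Terreneuvian 538.8–521; Miocene 23.03–5.333; Pleistocene 2.58–0.0117; Paleocene 66–56 (Ma).
Larger Ma is earlier, so the oldest is Terreneuvian and the youngest is Holocene; youngest to oldest: Holocene, Pleistocene, Miocene, Paleocene, Furongian, Terreneuvian.
Oldest start 538.8 minus youngest end 0 gives 538.8 Myr overall.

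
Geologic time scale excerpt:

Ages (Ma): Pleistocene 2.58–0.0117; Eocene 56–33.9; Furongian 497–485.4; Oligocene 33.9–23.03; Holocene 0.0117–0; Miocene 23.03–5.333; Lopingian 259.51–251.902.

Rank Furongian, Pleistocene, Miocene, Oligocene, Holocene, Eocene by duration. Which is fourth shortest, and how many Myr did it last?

Start − end for each: Furongian 497 − 485.4 = 11.6; Pleistocene 2.58 − 0.0117 = 2.5683; Miocene 23.03 − 5.333 = 17.697; Oligocene 33.9 − 23.03 = 10.87; Holocene 0.0117 − 0 = 0.0117; Eocene 56 − 33.9 = 22.1.
Ranking these from shortest: Holocene < Pleistocene < Oligocene < Furongian < Miocene < Eocene.
Position 4 in that ranking is Furongian, which lasted 11.6 Myr.

Furongian, 11.6 million years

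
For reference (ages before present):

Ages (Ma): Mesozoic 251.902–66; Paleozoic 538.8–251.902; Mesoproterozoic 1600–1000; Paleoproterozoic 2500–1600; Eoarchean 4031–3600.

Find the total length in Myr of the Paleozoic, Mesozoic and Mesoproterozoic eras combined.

1072.8 million years

Duration is start − end for each: (538.8 − 251.902) + (251.902 − 66) + (1600 − 1000).
That is 286.898 + 185.902 + 600, which totals 1072.8 million years.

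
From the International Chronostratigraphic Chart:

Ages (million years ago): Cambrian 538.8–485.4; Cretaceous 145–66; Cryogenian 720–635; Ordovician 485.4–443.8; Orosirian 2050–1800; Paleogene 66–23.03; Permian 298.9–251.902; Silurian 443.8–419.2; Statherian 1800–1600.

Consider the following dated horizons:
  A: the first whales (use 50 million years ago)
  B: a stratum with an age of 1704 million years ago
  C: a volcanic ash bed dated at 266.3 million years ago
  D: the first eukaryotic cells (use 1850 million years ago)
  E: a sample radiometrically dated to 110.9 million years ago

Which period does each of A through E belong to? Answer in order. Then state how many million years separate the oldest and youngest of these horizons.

A — Paleogene; B — Statherian; C — Permian; D — Orosirian; E — Cretaceous; span 1800 million years

A: 50 Ma lies in 66–23.03 Ma, so Paleogene.
B: 1704 Ma lies in 1800–1600 Ma, so Statherian.
C: 266.3 Ma lies in 298.9–251.902 Ma, so Permian.
D: 1850 Ma lies in 2050–1800 Ma, so Orosirian.
E: 110.9 Ma lies in 145–66 Ma, so Cretaceous.
Oldest = 1850 Ma, youngest = 50 Ma → span 1800 Myr.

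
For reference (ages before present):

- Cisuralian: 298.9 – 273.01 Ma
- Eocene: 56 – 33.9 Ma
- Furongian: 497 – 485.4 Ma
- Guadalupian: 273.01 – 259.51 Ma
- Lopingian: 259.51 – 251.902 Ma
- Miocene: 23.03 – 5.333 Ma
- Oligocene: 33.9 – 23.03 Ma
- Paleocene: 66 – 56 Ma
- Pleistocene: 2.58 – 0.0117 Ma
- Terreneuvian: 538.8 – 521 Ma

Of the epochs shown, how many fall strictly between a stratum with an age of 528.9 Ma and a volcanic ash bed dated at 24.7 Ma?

528.9 Ma sits inside the Terreneuvian (538.8–521) and 24.7 Ma inside the Oligocene (33.9–23.03); neither of those is wholly between the two dates.
The listed epochs lying completely between them are Furongian, Cisuralian, Guadalupian, Lopingian, Paleocene, Eocene — 6 in all.

6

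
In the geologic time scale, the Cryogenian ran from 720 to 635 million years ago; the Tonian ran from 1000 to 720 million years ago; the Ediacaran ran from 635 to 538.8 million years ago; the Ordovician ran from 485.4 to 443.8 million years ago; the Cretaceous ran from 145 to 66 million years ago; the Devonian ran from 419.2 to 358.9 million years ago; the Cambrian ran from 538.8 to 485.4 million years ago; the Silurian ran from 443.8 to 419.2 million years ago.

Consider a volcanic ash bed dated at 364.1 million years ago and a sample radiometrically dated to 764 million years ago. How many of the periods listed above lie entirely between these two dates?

5

The older date is 764 Ma and the younger is 364.1 Ma.
Periods with start < 764 and end > 364.1 Ma: Cryogenian (720–635), Ediacaran (635–538.8), Cambrian (538.8–485.4), Ordovician (485.4–443.8), Silurian (443.8–419.2).
That is 5 complete periods.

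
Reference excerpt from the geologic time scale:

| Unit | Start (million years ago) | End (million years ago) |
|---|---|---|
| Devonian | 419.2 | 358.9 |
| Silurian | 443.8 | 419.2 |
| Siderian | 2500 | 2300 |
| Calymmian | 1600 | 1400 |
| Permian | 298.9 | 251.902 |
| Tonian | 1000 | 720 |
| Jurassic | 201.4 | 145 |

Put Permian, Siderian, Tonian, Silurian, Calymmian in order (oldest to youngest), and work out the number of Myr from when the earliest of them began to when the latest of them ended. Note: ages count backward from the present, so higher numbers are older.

Siderian, Calymmian, Tonian, Silurian, Permian; total span 2248.098 Myr

Start ages (Ma): Siderian 2500, Calymmian 1600, Tonian 1000, Silurian 443.8, Permian 298.9.
Ordered oldest to youngest: Siderian, Calymmian, Tonian, Silurian, Permian.
Span = 2500 − 251.902 = 2248.098 Myr.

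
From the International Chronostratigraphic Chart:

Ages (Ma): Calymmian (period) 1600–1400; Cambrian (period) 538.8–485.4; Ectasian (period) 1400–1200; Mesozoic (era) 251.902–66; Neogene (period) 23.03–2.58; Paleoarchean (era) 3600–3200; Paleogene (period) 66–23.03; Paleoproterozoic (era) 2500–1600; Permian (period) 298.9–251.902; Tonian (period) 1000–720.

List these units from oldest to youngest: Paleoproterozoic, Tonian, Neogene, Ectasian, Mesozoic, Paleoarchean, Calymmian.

Paleoarchean, then Paleoproterozoic, then Calymmian, then Ectasian, then Tonian, then Mesozoic, then Neogene

Sorting by start age (descending Ma, since larger Ma = older): Paleoarchean began 3600, Paleoproterozoic began 2500, Calymmian began 1600, Ectasian began 1400, Tonian began 1000, Mesozoic began 251.902, Neogene began 23.03.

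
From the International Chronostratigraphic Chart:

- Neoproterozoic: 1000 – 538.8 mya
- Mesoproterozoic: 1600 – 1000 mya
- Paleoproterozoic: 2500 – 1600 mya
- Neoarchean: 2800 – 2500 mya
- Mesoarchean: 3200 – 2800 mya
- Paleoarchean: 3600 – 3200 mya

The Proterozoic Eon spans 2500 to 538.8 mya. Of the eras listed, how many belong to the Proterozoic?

Eras inside 2500–538.8 Ma: Paleoproterozoic, Mesoproterozoic, Neoproterozoic — 3 in total.

3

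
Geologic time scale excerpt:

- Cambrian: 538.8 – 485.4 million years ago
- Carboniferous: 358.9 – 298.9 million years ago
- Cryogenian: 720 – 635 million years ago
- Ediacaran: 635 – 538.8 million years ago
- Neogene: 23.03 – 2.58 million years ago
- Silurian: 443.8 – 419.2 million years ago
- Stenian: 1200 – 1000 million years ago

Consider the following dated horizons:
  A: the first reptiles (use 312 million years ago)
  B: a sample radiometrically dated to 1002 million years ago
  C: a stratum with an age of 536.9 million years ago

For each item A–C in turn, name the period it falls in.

A — Carboniferous; B — Stenian; C — Cambrian

A: 312 Ma lies in 358.9–298.9 Ma, so Carboniferous.
B: 1002 Ma lies in 1200–1000 Ma, so Stenian.
C: 536.9 Ma lies in 538.8–485.4 Ma, so Cambrian.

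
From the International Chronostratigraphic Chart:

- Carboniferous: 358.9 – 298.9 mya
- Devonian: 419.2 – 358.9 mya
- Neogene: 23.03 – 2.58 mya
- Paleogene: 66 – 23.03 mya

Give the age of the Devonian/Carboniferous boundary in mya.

358.9 mya

The Devonian ends and the Carboniferous begins at 358.9 mya.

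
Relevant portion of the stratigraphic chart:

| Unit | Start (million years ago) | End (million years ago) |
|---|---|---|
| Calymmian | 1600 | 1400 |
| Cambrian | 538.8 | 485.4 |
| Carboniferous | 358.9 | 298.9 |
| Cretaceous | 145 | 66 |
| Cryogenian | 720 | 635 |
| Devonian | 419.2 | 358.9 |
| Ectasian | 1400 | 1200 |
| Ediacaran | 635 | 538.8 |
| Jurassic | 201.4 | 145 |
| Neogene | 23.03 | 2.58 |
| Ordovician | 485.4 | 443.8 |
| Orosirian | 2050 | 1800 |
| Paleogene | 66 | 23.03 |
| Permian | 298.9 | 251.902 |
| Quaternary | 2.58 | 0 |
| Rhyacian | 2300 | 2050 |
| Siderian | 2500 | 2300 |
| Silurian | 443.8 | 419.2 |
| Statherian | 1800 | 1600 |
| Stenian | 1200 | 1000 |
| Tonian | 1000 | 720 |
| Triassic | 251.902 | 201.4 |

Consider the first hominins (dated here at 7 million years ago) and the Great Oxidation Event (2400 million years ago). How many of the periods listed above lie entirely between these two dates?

19

The older date is 2400 Ma and the younger is 7 Ma.
Periods with start < 2400 and end > 7 Ma: Rhyacian (2300–2050), Orosirian (2050–1800), Statherian (1800–1600), Calymmian (1600–1400), Ectasian (1400–1200), Stenian (1200–1000), Tonian (1000–720), Cryogenian (720–635), Ediacaran (635–538.8), Cambrian (538.8–485.4), Ordovician (485.4–443.8), Silurian (443.8–419.2), Devonian (419.2–358.9), Carboniferous (358.9–298.9), Permian (298.9–251.902), Triassic (251.902–201.4), Jurassic (201.4–145), Cretaceous (145–66), Paleogene (66–23.03).
That is 19 complete periods.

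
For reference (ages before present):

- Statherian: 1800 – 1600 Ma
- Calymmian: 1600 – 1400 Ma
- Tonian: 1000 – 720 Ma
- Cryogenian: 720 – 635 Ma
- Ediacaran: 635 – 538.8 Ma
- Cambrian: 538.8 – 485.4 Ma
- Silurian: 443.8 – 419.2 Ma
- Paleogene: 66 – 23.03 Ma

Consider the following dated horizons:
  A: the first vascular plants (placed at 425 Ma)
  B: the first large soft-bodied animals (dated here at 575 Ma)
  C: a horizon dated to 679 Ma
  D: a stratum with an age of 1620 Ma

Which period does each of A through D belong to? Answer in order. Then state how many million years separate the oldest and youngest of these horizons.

Match each age against the start–end ranges in the excerpt: A = 425 Ma → Silurian (443.8–419.2); B = 575 Ma → Ediacaran (635–538.8); C = 679 Ma → Cryogenian (720–635); D = 1620 Ma → Statherian (1800–1600).
The largest age is 1620 Ma and the smallest is 425 Ma; their difference is 1195 Myr.

A — Silurian; B — Ediacaran; C — Cryogenian; D — Statherian; span 1195 million years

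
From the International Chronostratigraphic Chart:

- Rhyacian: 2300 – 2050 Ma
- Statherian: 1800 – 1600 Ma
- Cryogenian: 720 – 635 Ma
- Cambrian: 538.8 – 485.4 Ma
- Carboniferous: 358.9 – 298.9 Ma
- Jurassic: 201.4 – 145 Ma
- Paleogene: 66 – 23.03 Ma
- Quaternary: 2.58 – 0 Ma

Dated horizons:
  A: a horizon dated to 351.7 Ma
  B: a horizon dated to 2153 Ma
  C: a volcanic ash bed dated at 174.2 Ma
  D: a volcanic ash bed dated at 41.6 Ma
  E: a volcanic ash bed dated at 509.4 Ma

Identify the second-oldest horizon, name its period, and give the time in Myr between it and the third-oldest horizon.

Sorted oldest-first by Ma: B (2153), E (509.4), A (351.7), C (174.2), D (41.6).
The second oldest is E at 509.4 Ma, which lies in 538.8–485.4 Ma: the Cambrian.
The third oldest is A at 351.7 Ma; separation = |509.4 − 351.7| = 157.7 Myr.

E, in the Cambrian; 157.7 million years to A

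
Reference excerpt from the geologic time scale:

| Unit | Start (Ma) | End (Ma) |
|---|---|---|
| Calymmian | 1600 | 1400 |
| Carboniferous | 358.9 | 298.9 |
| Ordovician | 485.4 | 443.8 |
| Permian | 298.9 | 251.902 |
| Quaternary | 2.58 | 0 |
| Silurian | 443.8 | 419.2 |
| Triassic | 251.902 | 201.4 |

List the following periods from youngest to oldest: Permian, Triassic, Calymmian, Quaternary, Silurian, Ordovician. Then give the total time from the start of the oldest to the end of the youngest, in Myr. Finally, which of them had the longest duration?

Start ages (Ma): Calymmian 1600, Ordovician 485.4, Silurian 443.8, Permian 298.9, Triassic 251.902, Quaternary 2.58.
Ordered youngest to oldest: Quaternary, Triassic, Permian, Silurian, Ordovician, Calymmian.
Span = 1600 − 0 = 1600 Myr.
Durations: Calymmian 200, Permian 46.998, Quaternary 2.58, Silurian 24.6, Triassic 50.502, Ordovician 41.6 → longest is Calymmian (200 Myr).

Quaternary, Triassic, Permian, Silurian, Ordovician, Calymmian; total span 1600 Myr; longest is Calymmian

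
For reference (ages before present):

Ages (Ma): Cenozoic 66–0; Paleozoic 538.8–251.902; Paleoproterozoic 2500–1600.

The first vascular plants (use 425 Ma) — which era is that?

Paleozoic

425 Ma lies between 538.8 and 251.902 Ma, so it falls in the Paleozoic.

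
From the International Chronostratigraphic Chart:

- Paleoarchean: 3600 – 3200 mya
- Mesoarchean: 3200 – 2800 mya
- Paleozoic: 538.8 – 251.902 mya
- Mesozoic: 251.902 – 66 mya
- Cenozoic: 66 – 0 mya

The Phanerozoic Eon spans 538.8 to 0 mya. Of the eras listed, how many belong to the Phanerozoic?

3

Eras inside 538.8–0 Ma: Paleozoic, Mesozoic, Cenozoic — 3 in total.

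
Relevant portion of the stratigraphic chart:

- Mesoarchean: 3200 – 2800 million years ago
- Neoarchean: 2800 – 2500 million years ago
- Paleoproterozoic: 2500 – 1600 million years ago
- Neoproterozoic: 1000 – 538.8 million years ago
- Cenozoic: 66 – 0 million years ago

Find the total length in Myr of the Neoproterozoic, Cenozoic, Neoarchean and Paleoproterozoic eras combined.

Each duration: Neoproterozoic = 461.2; Cenozoic = 66; Neoarchean = 300; Paleoproterozoic = 900.
Sum: 461.2 + 66 + 300 + 900 = 1727.2 Myr.

1727.2 million years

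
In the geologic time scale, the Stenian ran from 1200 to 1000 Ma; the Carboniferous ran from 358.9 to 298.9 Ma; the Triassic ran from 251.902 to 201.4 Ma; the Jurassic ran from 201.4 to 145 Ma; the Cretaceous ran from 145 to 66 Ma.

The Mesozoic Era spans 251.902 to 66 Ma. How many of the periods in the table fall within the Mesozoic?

3

Periods inside 251.902–66 Ma: Triassic, Jurassic, Cretaceous — 3 in total.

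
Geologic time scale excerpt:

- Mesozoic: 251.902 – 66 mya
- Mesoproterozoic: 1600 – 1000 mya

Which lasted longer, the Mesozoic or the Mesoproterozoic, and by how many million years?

Mesoproterozoic, by 414.098 million years

Mesozoic: 251.902 − 66 = 185.902 Myr.
Mesoproterozoic: 1600 − 1000 = 600 Myr.
Difference: 600 − 185.902 = 414.098 Myr, so the Mesoproterozoic was longer.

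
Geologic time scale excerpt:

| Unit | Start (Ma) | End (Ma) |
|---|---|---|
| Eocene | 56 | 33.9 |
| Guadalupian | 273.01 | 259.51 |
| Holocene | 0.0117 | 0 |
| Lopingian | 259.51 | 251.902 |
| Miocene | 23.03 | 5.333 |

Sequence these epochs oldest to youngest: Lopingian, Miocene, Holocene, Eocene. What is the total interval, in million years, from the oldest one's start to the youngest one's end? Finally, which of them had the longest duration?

Lopingian, Eocene, Miocene, Holocene; total span 259.51 Myr; longest is Eocene

From the excerpt: Lopingian 259.51–251.902; Miocene 23.03–5.333; Holocene 0.0117–0; Eocene 56–33.9 (Ma).
Larger Ma is earlier, so the oldest is Lopingian and the youngest is Holocene; oldest to youngest: Lopingian, Eocene, Miocene, Holocene.
Oldest start 259.51 minus youngest end 0 gives 259.51 Myr overall.
Individual lengths (start − end): Miocene 17.697; Lopingian 7.608; Eocene 22.1; Holocene 0.0117. The largest is Eocene at 22.1 Myr.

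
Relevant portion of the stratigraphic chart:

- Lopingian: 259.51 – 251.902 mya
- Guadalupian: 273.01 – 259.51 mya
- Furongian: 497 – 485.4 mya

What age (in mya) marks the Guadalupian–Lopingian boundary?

259.51 mya

The Guadalupian ends and the Lopingian begins at 259.51 mya.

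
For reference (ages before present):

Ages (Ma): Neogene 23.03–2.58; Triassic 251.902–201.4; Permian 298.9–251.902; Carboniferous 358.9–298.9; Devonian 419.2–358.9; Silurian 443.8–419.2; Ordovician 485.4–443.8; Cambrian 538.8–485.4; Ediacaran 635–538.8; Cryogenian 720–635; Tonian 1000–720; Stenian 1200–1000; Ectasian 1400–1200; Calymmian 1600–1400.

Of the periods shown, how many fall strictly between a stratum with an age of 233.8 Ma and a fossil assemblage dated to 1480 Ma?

11

The older date is 1480 Ma and the younger is 233.8 Ma.
Periods with start < 1480 and end > 233.8 Ma: Ectasian (1400–1200), Stenian (1200–1000), Tonian (1000–720), Cryogenian (720–635), Ediacaran (635–538.8), Cambrian (538.8–485.4), Ordovician (485.4–443.8), Silurian (443.8–419.2), Devonian (419.2–358.9), Carboniferous (358.9–298.9), Permian (298.9–251.902).
That is 11 complete periods.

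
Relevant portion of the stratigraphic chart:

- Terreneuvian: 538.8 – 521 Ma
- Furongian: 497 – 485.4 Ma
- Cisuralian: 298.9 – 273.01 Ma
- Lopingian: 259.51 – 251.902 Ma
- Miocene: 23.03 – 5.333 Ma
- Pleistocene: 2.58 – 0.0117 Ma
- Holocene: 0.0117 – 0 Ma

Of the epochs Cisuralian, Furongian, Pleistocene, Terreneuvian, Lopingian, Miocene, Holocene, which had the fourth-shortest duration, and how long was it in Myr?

Furongian, 11.6 million years

Start − end for each: Cisuralian 298.9 − 273.01 = 25.89; Furongian 497 − 485.4 = 11.6; Pleistocene 2.58 − 0.0117 = 2.5683; Terreneuvian 538.8 − 521 = 17.8; Lopingian 259.51 − 251.902 = 7.608; Miocene 23.03 − 5.333 = 17.697; Holocene 0.0117 − 0 = 0.0117.
Ranking these from shortest: Holocene < Pleistocene < Lopingian < Furongian < Miocene < Terreneuvian < Cisuralian.
Position 4 in that ranking is Furongian, which lasted 11.6 Myr.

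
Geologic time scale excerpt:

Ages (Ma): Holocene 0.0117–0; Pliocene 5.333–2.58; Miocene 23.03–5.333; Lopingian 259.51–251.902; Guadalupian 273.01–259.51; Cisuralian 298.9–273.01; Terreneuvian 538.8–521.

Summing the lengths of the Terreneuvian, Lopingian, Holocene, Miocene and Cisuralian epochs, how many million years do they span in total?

69.0067 million years

Each duration: Terreneuvian = 17.8; Lopingian = 7.608; Holocene = 0.0117; Miocene = 17.697; Cisuralian = 25.89.
Sum: 17.8 + 7.608 + 0.0117 + 17.697 + 25.89 = 69.0067 Myr.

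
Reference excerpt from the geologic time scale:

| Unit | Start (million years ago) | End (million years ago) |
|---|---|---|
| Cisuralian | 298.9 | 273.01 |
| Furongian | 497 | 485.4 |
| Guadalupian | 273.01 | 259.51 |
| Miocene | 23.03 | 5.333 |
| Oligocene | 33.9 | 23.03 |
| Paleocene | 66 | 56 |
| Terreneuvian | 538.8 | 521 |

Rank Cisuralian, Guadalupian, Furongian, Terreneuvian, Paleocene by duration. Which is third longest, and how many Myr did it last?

Guadalupian, 13.5 million years

Start − end for each: Cisuralian 298.9 − 273.01 = 25.89; Guadalupian 273.01 − 259.51 = 13.5; Furongian 497 − 485.4 = 11.6; Terreneuvian 538.8 − 521 = 17.8; Paleocene 66 − 56 = 10.
Ranking these from longest: Cisuralian > Terreneuvian > Guadalupian > Furongian > Paleocene.
Position 3 in that ranking is Guadalupian, which lasted 13.5 Myr.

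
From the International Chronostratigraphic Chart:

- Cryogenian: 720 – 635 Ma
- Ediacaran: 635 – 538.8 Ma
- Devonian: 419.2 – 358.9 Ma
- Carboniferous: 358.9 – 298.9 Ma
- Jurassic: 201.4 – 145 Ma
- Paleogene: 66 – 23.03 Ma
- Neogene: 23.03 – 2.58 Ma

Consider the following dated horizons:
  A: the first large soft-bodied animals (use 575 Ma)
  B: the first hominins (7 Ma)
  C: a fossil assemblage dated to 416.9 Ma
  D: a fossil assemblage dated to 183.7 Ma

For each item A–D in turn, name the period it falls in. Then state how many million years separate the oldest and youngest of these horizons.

A — Ediacaran; B — Neogene; C — Devonian; D — Jurassic; span 568 million years

Match each age against the start–end ranges in the excerpt: A = 575 Ma → Ediacaran (635–538.8); B = 7 Ma → Neogene (23.03–2.58); C = 416.9 Ma → Devonian (419.2–358.9); D = 183.7 Ma → Jurassic (201.4–145).
The largest age is 575 Ma and the smallest is 7 Ma; their difference is 568 Myr.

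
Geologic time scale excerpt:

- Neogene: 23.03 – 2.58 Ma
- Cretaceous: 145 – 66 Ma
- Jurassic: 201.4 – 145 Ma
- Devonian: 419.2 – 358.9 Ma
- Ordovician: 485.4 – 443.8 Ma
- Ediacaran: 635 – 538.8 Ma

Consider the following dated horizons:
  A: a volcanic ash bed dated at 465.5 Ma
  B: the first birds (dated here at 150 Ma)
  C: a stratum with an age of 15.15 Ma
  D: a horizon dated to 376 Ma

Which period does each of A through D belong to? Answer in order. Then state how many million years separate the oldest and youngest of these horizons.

Match each age against the start–end ranges in the excerpt: A = 465.5 Ma → Ordovician (485.4–443.8); B = 150 Ma → Jurassic (201.4–145); C = 15.15 Ma → Neogene (23.03–2.58); D = 376 Ma → Devonian (419.2–358.9).
The largest age is 465.5 Ma and the smallest is 15.15 Ma; their difference is 450.35 Myr.

A — Ordovician; B — Jurassic; C — Neogene; D — Devonian; span 450.35 million years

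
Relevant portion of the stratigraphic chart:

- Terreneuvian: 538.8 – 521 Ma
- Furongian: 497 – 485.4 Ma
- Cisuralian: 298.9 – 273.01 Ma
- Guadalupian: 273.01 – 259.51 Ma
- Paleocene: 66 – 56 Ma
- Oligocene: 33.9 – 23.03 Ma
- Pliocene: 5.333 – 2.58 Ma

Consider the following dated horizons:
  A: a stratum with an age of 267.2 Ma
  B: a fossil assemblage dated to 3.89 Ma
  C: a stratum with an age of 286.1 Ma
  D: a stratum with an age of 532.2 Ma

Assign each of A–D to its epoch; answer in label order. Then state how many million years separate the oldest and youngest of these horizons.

A — Guadalupian; B — Pliocene; C — Cisuralian; D — Terreneuvian; span 528.31 million years

Match each age against the start–end ranges in the excerpt: A = 267.2 Ma → Guadalupian (273.01–259.51); B = 3.89 Ma → Pliocene (5.333–2.58); C = 286.1 Ma → Cisuralian (298.9–273.01); D = 532.2 Ma → Terreneuvian (538.8–521).
The largest age is 532.2 Ma and the smallest is 3.89 Ma; their difference is 528.31 Myr.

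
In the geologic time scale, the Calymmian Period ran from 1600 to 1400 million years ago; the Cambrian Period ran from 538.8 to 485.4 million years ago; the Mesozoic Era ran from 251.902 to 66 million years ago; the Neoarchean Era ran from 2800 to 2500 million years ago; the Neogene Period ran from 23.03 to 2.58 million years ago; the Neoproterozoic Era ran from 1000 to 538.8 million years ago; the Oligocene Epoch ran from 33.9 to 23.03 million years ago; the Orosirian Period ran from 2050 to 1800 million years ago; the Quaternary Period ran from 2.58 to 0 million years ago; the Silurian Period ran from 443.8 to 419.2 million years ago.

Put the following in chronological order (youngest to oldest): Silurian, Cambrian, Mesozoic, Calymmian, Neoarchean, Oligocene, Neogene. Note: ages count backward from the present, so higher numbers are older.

Neogene, then Oligocene, then Mesozoic, then Silurian, then Cambrian, then Calymmian, then Neoarchean

Sorting by start age (ascending Ma, since larger Ma = older): Neogene start 23.03, Oligocene start 33.9, Mesozoic start 251.902, Silurian start 443.8, Cambrian start 538.8, Calymmian start 1600, Neoarchean start 2800.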